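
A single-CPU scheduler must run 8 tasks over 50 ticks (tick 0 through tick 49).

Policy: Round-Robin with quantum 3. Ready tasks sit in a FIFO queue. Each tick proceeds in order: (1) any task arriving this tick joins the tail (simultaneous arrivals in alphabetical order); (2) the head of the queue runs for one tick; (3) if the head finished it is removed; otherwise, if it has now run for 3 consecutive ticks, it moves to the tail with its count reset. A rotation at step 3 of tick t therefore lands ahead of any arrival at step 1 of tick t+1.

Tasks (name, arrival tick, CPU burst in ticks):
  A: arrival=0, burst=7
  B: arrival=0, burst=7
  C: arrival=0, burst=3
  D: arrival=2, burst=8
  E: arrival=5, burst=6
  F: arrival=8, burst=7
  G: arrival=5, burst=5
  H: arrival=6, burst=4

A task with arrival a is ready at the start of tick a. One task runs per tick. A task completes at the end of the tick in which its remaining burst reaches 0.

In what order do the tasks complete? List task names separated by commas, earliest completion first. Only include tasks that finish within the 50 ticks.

t=0: queue=[A,B,C] q_used=0 → run A
t=1: queue=[A,B,C] q_used=1 → run A
t=2: queue=[A,B,C,D] q_used=2 → run A
t=3: queue=[B,C,D,A] q_used=0 → run B
t=4: queue=[B,C,D,A] q_used=1 → run B
t=5: queue=[B,C,D,A,E,G] q_used=2 → run B
t=6: queue=[C,D,A,E,G,B,H] q_used=0 → run C
t=7: queue=[C,D,A,E,G,B,H] q_used=1 → run C
t=8: queue=[C,D,A,E,G,B,H,F] q_used=2 → run C
t=9: queue=[D,A,E,G,B,H,F] q_used=0 → run D
t=10: queue=[D,A,E,G,B,H,F] q_used=1 → run D
t=11: queue=[D,A,E,G,B,H,F] q_used=2 → run D
t=12: queue=[A,E,G,B,H,F,D] q_used=0 → run A
t=13: queue=[A,E,G,B,H,F,D] q_used=1 → run A
t=14: queue=[A,E,G,B,H,F,D] q_used=2 → run A
t=15: queue=[E,G,B,H,F,D,A] q_used=0 → run E
t=16: queue=[E,G,B,H,F,D,A] q_used=1 → run E
t=17: queue=[E,G,B,H,F,D,A] q_used=2 → run E
t=18: queue=[G,B,H,F,D,A,E] q_used=0 → run G
t=19: queue=[G,B,H,F,D,A,E] q_used=1 → run G
t=20: queue=[G,B,H,F,D,A,E] q_used=2 → run G
t=21: queue=[B,H,F,D,A,E,G] q_used=0 → run B
t=22: queue=[B,H,F,D,A,E,G] q_used=1 → run B
t=23: queue=[B,H,F,D,A,E,G] q_used=2 → run B
t=24: queue=[H,F,D,A,E,G,B] q_used=0 → run H
t=25: queue=[H,F,D,A,E,G,B] q_used=1 → run H
t=26: queue=[H,F,D,A,E,G,B] q_used=2 → run H
t=27: queue=[F,D,A,E,G,B,H] q_used=0 → run F
t=28: queue=[F,D,A,E,G,B,H] q_used=1 → run F
t=29: queue=[F,D,A,E,G,B,H] q_used=2 → run F
t=30: queue=[D,A,E,G,B,H,F] q_used=0 → run D
t=31: queue=[D,A,E,G,B,H,F] q_used=1 → run D
t=32: queue=[D,A,E,G,B,H,F] q_used=2 → run D
t=33: queue=[A,E,G,B,H,F,D] q_used=0 → run A
t=34: queue=[E,G,B,H,F,D] q_used=0 → run E
t=35: queue=[E,G,B,H,F,D] q_used=1 → run E
t=36: queue=[E,G,B,H,F,D] q_used=2 → run E
t=37: queue=[G,B,H,F,D] q_used=0 → run G
t=38: queue=[G,B,H,F,D] q_used=1 → run G
t=39: queue=[B,H,F,D] q_used=0 → run B
t=40: queue=[H,F,D] q_used=0 → run H
t=41: queue=[F,D] q_used=0 → run F
t=42: queue=[F,D] q_used=1 → run F
t=43: queue=[F,D] q_used=2 → run F
t=44: queue=[D,F] q_used=0 → run D
t=45: queue=[D,F] q_used=1 → run D
t=46: queue=[F] q_used=0 → run F
t=47: (idle)
t=48: (idle)
t=49: (idle)

completion order = C, A, E, G, B, H, D, F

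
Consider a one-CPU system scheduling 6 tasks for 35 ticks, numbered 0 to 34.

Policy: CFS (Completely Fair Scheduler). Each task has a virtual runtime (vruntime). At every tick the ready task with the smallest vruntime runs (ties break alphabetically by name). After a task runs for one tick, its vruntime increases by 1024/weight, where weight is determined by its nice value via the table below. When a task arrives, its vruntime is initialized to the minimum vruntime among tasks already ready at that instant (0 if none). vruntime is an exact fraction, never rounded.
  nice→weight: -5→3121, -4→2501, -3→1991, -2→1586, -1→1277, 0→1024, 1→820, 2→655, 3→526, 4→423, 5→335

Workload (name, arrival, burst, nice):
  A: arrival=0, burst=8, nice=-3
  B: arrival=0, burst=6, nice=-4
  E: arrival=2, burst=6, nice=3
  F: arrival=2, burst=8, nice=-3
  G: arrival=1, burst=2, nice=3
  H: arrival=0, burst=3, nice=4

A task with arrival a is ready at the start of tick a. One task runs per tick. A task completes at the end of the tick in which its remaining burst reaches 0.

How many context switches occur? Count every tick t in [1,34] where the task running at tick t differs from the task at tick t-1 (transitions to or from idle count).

context switches = 31

t=0: vr[A=0 B=0 H=0] → run A
t=1: vr[A=1024/1991 B=0 G=0 H=0] → run B
t=2: vr[A=1024/1991 B=1024/2501 E=0 F=0 G=0 H=0] → run E
t=3: vr[A=1024/1991 B=1024/2501 E=512/263 F=0 G=0 H=0] → run F
t=4: vr[A=1024/1991 B=1024/2501 E=512/263 F=1024/1991 G=0 H=0] → run G
t=5: vr[A=1024/1991 B=1024/2501 E=512/263 F=1024/1991 G=512/263 H=0] → run H
t=6: vr[A=1024/1991 B=1024/2501 E=512/263 F=1024/1991 G=512/263 H=1024/423] → run B
t=7: vr[A=1024/1991 B=2048/2501 E=512/263 F=1024/1991 G=512/263 H=1024/423] → run A
t=8: vr[A=2048/1991 B=2048/2501 E=512/263 F=1024/1991 G=512/263 H=1024/423] → run F
t=9: vr[A=2048/1991 B=2048/2501 E=512/263 F=2048/1991 G=512/263 H=1024/423] → run B
t=10: vr[A=2048/1991 B=3072/2501 E=512/263 F=2048/1991 G=512/263 H=1024/423] → run A
t=11: vr[A=3072/1991 B=3072/2501 E=512/263 F=2048/1991 G=512/263 H=1024/423] → run F
t=12: vr[A=3072/1991 B=3072/2501 E=512/263 F=3072/1991 G=512/263 H=1024/423] → run B
t=13: vr[A=3072/1991 B=4096/2501 E=512/263 F=3072/1991 G=512/263 H=1024/423] → run A
t=14: vr[A=4096/1991 B=4096/2501 E=512/263 F=3072/1991 G=512/263 H=1024/423] → run F
t=15: vr[A=4096/1991 B=4096/2501 E=512/263 F=4096/1991 G=512/263 H=1024/423] → run B
t=16: vr[A=4096/1991 B=5120/2501 E=512/263 F=4096/1991 G=512/263 H=1024/423] → run E
t=17: vr[A=4096/1991 B=5120/2501 E=1024/263 F=4096/1991 G=512/263 H=1024/423] → run G
t=18: vr[A=4096/1991 B=5120/2501 E=1024/263 F=4096/1991 H=1024/423] → run B
t=19: vr[A=4096/1991 E=1024/263 F=4096/1991 H=1024/423] → run A
t=20: vr[A=5120/1991 E=1024/263 F=4096/1991 H=1024/423] → run F
t=21: vr[A=5120/1991 E=1024/263 F=5120/1991 H=1024/423] → run H
t=22: vr[A=5120/1991 E=1024/263 F=5120/1991 H=2048/423] → run A
t=23: vr[A=6144/1991 E=1024/263 F=5120/1991 H=2048/423] → run F
t=24: vr[A=6144/1991 E=1024/263 F=6144/1991 H=2048/423] → run A
t=25: vr[A=7168/1991 E=1024/263 F=6144/1991 H=2048/423] → run F
t=26: vr[A=7168/1991 E=1024/263 F=7168/1991 H=2048/423] → run A
t=27: vr[E=1024/263 F=7168/1991 H=2048/423] → run F
t=28: vr[E=1024/263 H=2048/423] → run E
t=29: vr[E=1536/263 H=2048/423] → run H
t=30: vr[E=1536/263] → run E
t=31: vr[E=2048/263] → run E
t=32: vr[E=2560/263] → run E
t=33: (idle)
t=34: (idle)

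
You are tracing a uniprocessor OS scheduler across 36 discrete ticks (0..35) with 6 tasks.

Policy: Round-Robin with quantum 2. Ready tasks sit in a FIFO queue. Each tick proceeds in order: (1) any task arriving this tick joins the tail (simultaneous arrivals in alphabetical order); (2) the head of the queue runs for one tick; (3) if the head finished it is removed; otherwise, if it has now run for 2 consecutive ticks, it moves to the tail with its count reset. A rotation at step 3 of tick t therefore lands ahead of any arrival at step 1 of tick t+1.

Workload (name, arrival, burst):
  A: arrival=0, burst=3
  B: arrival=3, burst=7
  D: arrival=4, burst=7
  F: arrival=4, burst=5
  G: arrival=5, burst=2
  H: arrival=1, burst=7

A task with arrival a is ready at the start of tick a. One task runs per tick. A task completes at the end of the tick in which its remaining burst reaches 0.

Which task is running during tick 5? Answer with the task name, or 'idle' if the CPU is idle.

running at tick 5 = B

t=0: queue=[A] q_used=0 → run A
t=1: queue=[A,H] q_used=1 → run A
t=2: queue=[H,A] q_used=0 → run H
t=3: queue=[H,A,B] q_used=1 → run H
t=4: queue=[A,B,H,D,F] q_used=0 → run A
t=5: queue=[B,H,D,F,G] q_used=0 → run B
t=6: queue=[B,H,D,F,G] q_used=1 → run B
t=7: queue=[H,D,F,G,B] q_used=0 → run H
t=8: queue=[H,D,F,G,B] q_used=1 → run H
t=9: queue=[D,F,G,B,H] q_used=0 → run D
t=10: queue=[D,F,G,B,H] q_used=1 → run D
t=11: queue=[F,G,B,H,D] q_used=0 → run F
t=12: queue=[F,G,B,H,D] q_used=1 → run F
t=13: queue=[G,B,H,D,F] q_used=0 → run G
t=14: queue=[G,B,H,D,F] q_used=1 → run G
t=15: queue=[B,H,D,F] q_used=0 → run B
t=16: queue=[B,H,D,F] q_used=1 → run B
t=17: queue=[H,D,F,B] q_used=0 → run H
t=18: queue=[H,D,F,B] q_used=1 → run H
t=19: queue=[D,F,B,H] q_used=0 → run D
t=20: queue=[D,F,B,H] q_used=1 → run D
t=21: queue=[F,B,H,D] q_used=0 → run F
t=22: queue=[F,B,H,D] q_used=1 → run F
t=23: queue=[B,H,D,F] q_used=0 → run B
t=24: queue=[B,H,D,F] q_used=1 → run B
t=25: queue=[H,D,F,B] q_used=0 → run H
t=26: queue=[D,F,B] q_used=0 → run D
t=27: queue=[D,F,B] q_used=1 → run D
t=28: queue=[F,B,D] q_used=0 → run F
t=29: queue=[B,D] q_used=0 → run B
t=30: queue=[D] q_used=0 → run D
t=31: (idle)
t=32: (idle)
t=33: (idle)
t=34: (idle)
t=35: (idle)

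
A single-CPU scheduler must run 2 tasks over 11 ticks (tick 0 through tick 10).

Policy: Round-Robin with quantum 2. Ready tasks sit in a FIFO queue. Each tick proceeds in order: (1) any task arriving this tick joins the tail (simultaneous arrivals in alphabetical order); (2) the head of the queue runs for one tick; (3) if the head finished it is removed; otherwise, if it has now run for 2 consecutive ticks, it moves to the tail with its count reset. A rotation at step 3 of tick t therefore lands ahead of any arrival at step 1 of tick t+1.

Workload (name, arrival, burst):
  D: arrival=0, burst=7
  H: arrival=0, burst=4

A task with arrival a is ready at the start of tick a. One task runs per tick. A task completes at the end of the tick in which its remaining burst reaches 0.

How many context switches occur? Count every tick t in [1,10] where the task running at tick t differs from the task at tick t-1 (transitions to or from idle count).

t=0: queue=[D,H] q_used=0 → run D
t=1: queue=[D,H] q_used=1 → run D
t=2: queue=[H,D] q_used=0 → run H
t=3: queue=[H,D] q_used=1 → run H
t=4: queue=[D,H] q_used=0 → run D
t=5: queue=[D,H] q_used=1 → run D
t=6: queue=[H,D] q_used=0 → run H
t=7: queue=[H,D] q_used=1 → run H
t=8: queue=[D] q_used=0 → run D
t=9: queue=[D] q_used=1 → run D
t=10: queue=[D] q_used=0 → run D

context switches = 4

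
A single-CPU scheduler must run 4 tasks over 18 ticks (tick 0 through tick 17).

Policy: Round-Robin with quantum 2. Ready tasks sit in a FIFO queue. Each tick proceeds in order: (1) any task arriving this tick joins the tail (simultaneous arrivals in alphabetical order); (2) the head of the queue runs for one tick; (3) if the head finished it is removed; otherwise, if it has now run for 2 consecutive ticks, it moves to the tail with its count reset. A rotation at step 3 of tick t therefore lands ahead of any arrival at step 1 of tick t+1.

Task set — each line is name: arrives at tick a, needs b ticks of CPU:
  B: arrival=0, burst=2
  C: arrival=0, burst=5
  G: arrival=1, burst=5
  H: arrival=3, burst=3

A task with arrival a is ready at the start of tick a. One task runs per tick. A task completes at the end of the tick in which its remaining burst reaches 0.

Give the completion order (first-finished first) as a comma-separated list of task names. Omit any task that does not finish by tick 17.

t=0: queue=[B,C] q_used=0 → run B
t=1: queue=[B,C,G] q_used=1 → run B
t=2: queue=[C,G] q_used=0 → run C
t=3: queue=[C,G,H] q_used=1 → run C
t=4: queue=[G,H,C] q_used=0 → run G
t=5: queue=[G,H,C] q_used=1 → run G
t=6: queue=[H,C,G] q_used=0 → run H
t=7: queue=[H,C,G] q_used=1 → run H
t=8: queue=[C,G,H] q_used=0 → run C
t=9: queue=[C,G,H] q_used=1 → run C
t=10: queue=[G,H,C] q_used=0 → run G
t=11: queue=[G,H,C] q_used=1 → run G
t=12: queue=[H,C,G] q_used=0 → run H
t=13: queue=[C,G] q_used=0 → run C
t=14: queue=[G] q_used=0 → run G
t=15: (idle)
t=16: (idle)
t=17: (idle)

completion order = B, H, C, G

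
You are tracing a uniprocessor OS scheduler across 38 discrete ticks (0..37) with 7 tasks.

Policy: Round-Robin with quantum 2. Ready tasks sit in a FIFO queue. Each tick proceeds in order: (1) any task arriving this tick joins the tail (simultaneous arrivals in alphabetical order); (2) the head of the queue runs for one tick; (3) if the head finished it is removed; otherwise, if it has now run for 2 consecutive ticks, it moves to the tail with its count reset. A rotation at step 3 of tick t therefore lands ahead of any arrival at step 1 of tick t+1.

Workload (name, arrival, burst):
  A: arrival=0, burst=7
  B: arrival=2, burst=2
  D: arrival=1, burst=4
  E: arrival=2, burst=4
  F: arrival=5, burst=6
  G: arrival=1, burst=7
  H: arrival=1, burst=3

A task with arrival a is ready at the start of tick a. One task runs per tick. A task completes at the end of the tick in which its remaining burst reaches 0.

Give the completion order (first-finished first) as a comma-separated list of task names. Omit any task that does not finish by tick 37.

t=0: queue=[A] q_used=0 → run A
t=1: queue=[A,D,G,H] q_used=1 → run A
t=2: queue=[D,G,H,A,B,E] q_used=0 → run D
t=3: queue=[D,G,H,A,B,E] q_used=1 → run D
t=4: queue=[G,H,A,B,E,D] q_used=0 → run G
t=5: queue=[G,H,A,B,E,D,F] q_used=1 → run G
t=6: queue=[H,A,B,E,D,F,G] q_used=0 → run H
t=7: queue=[H,A,B,E,D,F,G] q_used=1 → run H
t=8: queue=[A,B,E,D,F,G,H] q_used=0 → run A
t=9: queue=[A,B,E,D,F,G,H] q_used=1 → run A
t=10: queue=[B,E,D,F,G,H,A] q_used=0 → run B
t=11: queue=[B,E,D,F,G,H,A] q_used=1 → run B
t=12: queue=[E,D,F,G,H,A] q_used=0 → run E
t=13: queue=[E,D,F,G,H,A] q_used=1 → run E
t=14: queue=[D,F,G,H,A,E] q_used=0 → run D
t=15: queue=[D,F,G,H,A,E] q_used=1 → run D
t=16: queue=[F,G,H,A,E] q_used=0 → run F
t=17: queue=[F,G,H,A,E] q_used=1 → run F
t=18: queue=[G,H,A,E,F] q_used=0 → run G
t=19: queue=[G,H,A,E,F] q_used=1 → run G
t=20: queue=[H,A,E,F,G] q_used=0 → run H
t=21: queue=[A,E,F,G] q_used=0 → run A
t=22: queue=[A,E,F,G] q_used=1 → run A
t=23: queue=[E,F,G,A] q_used=0 → run E
t=24: queue=[E,F,G,A] q_used=1 → run E
t=25: queue=[F,G,A] q_used=0 → run F
t=26: queue=[F,G,A] q_used=1 → run F
t=27: queue=[G,A,F] q_used=0 → run G
t=28: queue=[G,A,F] q_used=1 → run G
t=29: queue=[A,F,G] q_used=0 → run A
t=30: queue=[F,G] q_used=0 → run F
t=31: queue=[F,G] q_used=1 → run F
t=32: queue=[G] q_used=0 → run G
t=33: (idle)
t=34: (idle)
t=35: (idle)
t=36: (idle)
t=37: (idle)

completion order = B, D, H, E, A, F, G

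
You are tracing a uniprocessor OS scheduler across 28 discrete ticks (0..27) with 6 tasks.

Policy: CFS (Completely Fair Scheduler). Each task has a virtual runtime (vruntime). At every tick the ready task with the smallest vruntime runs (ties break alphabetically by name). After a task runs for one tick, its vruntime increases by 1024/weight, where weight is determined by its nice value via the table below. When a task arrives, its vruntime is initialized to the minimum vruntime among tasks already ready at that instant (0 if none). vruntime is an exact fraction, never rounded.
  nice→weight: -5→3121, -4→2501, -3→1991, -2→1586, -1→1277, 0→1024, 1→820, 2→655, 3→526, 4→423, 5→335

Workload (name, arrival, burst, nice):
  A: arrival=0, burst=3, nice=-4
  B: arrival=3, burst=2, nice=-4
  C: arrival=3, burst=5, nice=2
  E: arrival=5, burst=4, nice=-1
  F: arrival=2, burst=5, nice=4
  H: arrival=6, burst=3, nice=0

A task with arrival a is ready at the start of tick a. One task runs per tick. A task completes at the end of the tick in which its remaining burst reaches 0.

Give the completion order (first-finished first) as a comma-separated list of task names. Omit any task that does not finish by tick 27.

t=0: vr[A=0] → run A
t=1: vr[A=1024/2501] → run A
t=2: vr[A=2048/2501 F=2048/2501] → run A
t=3: vr[B=2048/2501 C=2048/2501 F=2048/2501] → run B
t=4: vr[B=3072/2501 C=2048/2501 F=2048/2501] → run C
t=5: vr[B=3072/2501 C=3902464/1638155 E=2048/2501 F=2048/2501] → run E
t=6: vr[B=3072/2501 C=3902464/1638155 E=5176320/3193777 F=2048/2501 H=2048/2501] → run F
t=7: vr[B=3072/2501 C=3902464/1638155 E=5176320/3193777 F=3427328/1057923 H=2048/2501] → run H
t=8: vr[B=3072/2501 C=3902464/1638155 E=5176320/3193777 F=3427328/1057923 H=4549/2501] → run B
t=9: vr[C=3902464/1638155 E=5176320/3193777 F=3427328/1057923 H=4549/2501] → run E
t=10: vr[C=3902464/1638155 E=7737344/3193777 F=3427328/1057923 H=4549/2501] → run H
t=11: vr[C=3902464/1638155 E=7737344/3193777 F=3427328/1057923 H=7050/2501] → run C
t=12: vr[C=6463488/1638155 E=7737344/3193777 F=3427328/1057923 H=7050/2501] → run E
t=13: vr[C=6463488/1638155 E=10298368/3193777 F=3427328/1057923 H=7050/2501] → run H
t=14: vr[C=6463488/1638155 E=10298368/3193777 F=3427328/1057923] → run E
t=15: vr[C=6463488/1638155 F=3427328/1057923] → run F
t=16: vr[C=6463488/1638155 F=5988352/1057923] → run C
t=17: vr[C=9024512/1638155 F=5988352/1057923] → run C
t=18: vr[C=11585536/1638155 F=5988352/1057923] → run F
t=19: vr[C=11585536/1638155 F=2849792/352641] → run C
t=20: vr[F=2849792/352641] → run F
t=21: vr[F=11110400/1057923] → run F
t=22: (idle)
t=23: (idle)
t=24: (idle)
t=25: (idle)
t=26: (idle)
t=27: (idle)

completion order = A, B, H, E, C, F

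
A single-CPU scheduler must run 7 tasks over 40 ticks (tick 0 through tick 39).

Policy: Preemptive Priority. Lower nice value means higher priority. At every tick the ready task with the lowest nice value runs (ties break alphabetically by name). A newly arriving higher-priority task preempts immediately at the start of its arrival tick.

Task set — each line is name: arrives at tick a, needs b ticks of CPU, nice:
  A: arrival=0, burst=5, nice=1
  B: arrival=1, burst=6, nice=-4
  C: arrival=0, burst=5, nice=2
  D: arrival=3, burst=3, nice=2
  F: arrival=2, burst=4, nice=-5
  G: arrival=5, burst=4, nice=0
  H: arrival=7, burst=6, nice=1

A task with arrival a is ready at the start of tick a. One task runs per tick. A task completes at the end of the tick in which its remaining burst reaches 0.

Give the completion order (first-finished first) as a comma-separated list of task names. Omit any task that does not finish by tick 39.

t=0: ready={A,C} → run A
t=1: ready={A,B,C} → run B
t=2: ready={A,B,C,F} → run F
t=3: ready={A,B,C,D,F} → run F
t=4: ready={A,B,C,D,F} → run F
t=5: ready={A,B,C,D,F,G} → run F
t=6: ready={A,B,C,D,G} → run B
t=7: ready={A,B,C,D,G,H} → run B
t=8: ready={A,B,C,D,G,H} → run B
t=9: ready={A,B,C,D,G,H} → run B
t=10: ready={A,B,C,D,G,H} → run B
t=11: ready={A,C,D,G,H} → run G
t=12: ready={A,C,D,G,H} → run G
t=13: ready={A,C,D,G,H} → run G
t=14: ready={A,C,D,G,H} → run G
t=15: ready={A,C,D,H} → run A
t=16: ready={A,C,D,H} → run A
t=17: ready={A,C,D,H} → run A
t=18: ready={A,C,D,H} → run A
t=19: ready={C,D,H} → run H
t=20: ready={C,D,H} → run H
t=21: ready={C,D,H} → run H
t=22: ready={C,D,H} → run H
t=23: ready={C,D,H} → run H
t=24: ready={C,D,H} → run H
t=25: ready={C,D} → run C
t=26: ready={C,D} → run C
t=27: ready={C,D} → run C
t=28: ready={C,D} → run C
t=29: ready={C,D} → run C
t=30: ready={D} → run D
t=31: ready={D} → run D
t=32: ready={D} → run D
t=33: (idle)
t=34: (idle)
t=35: (idle)
t=36: (idle)
t=37: (idle)
t=38: (idle)
t=39: (idle)

completion order = F, B, G, A, H, C, D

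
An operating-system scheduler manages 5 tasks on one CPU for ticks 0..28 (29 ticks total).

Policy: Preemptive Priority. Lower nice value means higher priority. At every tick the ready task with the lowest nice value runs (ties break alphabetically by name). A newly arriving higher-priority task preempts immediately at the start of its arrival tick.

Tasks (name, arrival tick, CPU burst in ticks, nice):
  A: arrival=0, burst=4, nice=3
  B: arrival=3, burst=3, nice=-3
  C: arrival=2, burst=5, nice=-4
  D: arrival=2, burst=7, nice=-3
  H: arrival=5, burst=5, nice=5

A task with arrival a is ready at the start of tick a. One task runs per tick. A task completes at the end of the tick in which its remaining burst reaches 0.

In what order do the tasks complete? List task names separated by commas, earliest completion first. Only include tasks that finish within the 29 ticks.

t=0: ready={A} → run A
t=1: ready={A} → run A
t=2: ready={A,C,D} → run C
t=3: ready={A,B,C,D} → run C
t=4: ready={A,B,C,D} → run C
t=5: ready={A,B,C,D,H} → run C
t=6: ready={A,B,C,D,H} → run C
t=7: ready={A,B,D,H} → run B
t=8: ready={A,B,D,H} → run B
t=9: ready={A,B,D,H} → run B
t=10: ready={A,D,H} → run D
t=11: ready={A,D,H} → run D
t=12: ready={A,D,H} → run D
t=13: ready={A,D,H} → run D
t=14: ready={A,D,H} → run D
t=15: ready={A,D,H} → run D
t=16: ready={A,D,H} → run D
t=17: ready={A,H} → run A
t=18: ready={A,H} → run A
t=19: ready={H} → run H
t=20: ready={H} → run H
t=21: ready={H} → run H
t=22: ready={H} → run H
t=23: ready={H} → run H
t=24: (idle)
t=25: (idle)
t=26: (idle)
t=27: (idle)
t=28: (idle)

completion order = C, B, D, A, H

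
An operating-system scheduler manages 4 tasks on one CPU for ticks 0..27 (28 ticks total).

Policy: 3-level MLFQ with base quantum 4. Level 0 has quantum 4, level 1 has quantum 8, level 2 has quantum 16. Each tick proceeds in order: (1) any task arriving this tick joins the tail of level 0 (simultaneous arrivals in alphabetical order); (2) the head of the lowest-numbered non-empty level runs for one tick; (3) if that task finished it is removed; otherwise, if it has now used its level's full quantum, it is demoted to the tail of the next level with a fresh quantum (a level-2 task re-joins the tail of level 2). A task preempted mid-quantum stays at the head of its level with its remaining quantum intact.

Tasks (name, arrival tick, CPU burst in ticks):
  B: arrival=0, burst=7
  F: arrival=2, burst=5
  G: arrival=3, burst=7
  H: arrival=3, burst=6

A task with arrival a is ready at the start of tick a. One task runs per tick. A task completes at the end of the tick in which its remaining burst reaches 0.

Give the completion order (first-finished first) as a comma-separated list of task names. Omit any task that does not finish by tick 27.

completion order = B, F, G, H

t=0: L0/L1/L2 = B/-/- → run B
t=1: L0/L1/L2 = B/-/- → run B
t=2: L0/L1/L2 = BF/-/- → run B
t=3: L0/L1/L2 = BFGH/-/- → run B
t=4: L0/L1/L2 = FGH/B/- → run F
t=5: L0/L1/L2 = FGH/B/- → run F
t=6: L0/L1/L2 = FGH/B/- → run F
t=7: L0/L1/L2 = FGH/B/- → run F
t=8: L0/L1/L2 = GH/BF/- → run G
t=9: L0/L1/L2 = GH/BF/- → run G
t=10: L0/L1/L2 = GH/BF/- → run G
t=11: L0/L1/L2 = GH/BF/- → run G
t=12: L0/L1/L2 = H/BFG/- → run H
t=13: L0/L1/L2 = H/BFG/- → run H
t=14: L0/L1/L2 = H/BFG/- → run H
t=15: L0/L1/L2 = H/BFG/- → run H
t=16: L0/L1/L2 = -/BFGH/- → run B
t=17: L0/L1/L2 = -/BFGH/- → run B
t=18: L0/L1/L2 = -/BFGH/- → run B
t=19: L0/L1/L2 = -/FGH/- → run F
t=20: L0/L1/L2 = -/GH/- → run G
t=21: L0/L1/L2 = -/GH/- → run G
t=22: L0/L1/L2 = -/GH/- → run G
t=23: L0/L1/L2 = -/H/- → run H
t=24: L0/L1/L2 = -/H/- → run H
t=25: (idle)
t=26: (idle)
t=27: (idle)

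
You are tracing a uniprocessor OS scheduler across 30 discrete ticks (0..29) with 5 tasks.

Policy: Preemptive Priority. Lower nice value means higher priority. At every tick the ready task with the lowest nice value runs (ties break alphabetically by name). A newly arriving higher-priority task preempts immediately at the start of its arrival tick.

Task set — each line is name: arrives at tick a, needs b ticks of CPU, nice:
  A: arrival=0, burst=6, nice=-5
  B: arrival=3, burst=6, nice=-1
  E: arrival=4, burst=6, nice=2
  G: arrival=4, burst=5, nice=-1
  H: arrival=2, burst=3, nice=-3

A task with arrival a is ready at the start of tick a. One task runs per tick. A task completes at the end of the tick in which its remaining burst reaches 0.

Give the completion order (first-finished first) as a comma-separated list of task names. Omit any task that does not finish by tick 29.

completion order = A, H, B, G, E

t=0: ready={A} → run A
t=1: ready={A} → run A
t=2: ready={A,H} → run A
t=3: ready={A,B,H} → run A
t=4: ready={A,B,E,G,H} → run A
t=5: ready={A,B,E,G,H} → run A
t=6: ready={B,E,G,H} → run H
t=7: ready={B,E,G,H} → run H
t=8: ready={B,E,G,H} → run H
t=9: ready={B,E,G} → run B
t=10: ready={B,E,G} → run B
t=11: ready={B,E,G} → run B
t=12: ready={B,E,G} → run B
t=13: ready={B,E,G} → run B
t=14: ready={B,E,G} → run B
t=15: ready={E,G} → run G
t=16: ready={E,G} → run G
t=17: ready={E,G} → run G
t=18: ready={E,G} → run G
t=19: ready={E,G} → run G
t=20: ready={E} → run E
t=21: ready={E} → run E
t=22: ready={E} → run E
t=23: ready={E} → run E
t=24: ready={E} → run E
t=25: ready={E} → run E
t=26: (idle)
t=27: (idle)
t=28: (idle)
t=29: (idle)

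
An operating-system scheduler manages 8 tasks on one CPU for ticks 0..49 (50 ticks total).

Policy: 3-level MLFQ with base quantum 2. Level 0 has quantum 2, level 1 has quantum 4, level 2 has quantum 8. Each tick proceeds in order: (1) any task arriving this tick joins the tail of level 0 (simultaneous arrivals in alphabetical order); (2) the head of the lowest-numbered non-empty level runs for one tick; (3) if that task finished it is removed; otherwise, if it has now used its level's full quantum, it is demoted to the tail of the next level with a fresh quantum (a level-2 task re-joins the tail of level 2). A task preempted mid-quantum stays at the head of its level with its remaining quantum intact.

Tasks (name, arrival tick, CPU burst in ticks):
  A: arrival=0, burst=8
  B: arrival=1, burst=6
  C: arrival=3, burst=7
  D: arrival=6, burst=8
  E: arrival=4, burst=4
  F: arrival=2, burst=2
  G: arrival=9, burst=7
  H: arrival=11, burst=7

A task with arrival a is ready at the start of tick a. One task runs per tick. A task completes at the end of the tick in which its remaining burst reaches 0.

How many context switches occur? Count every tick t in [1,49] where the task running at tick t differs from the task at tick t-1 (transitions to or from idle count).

context switches = 20

t=0: L0/L1/L2 = A/-/- → run A
t=1: L0/L1/L2 = AB/-/- → run A
t=2: L0/L1/L2 = BF/A/- → run B
t=3: L0/L1/L2 = BFC/A/- → run B
t=4: L0/L1/L2 = FCE/AB/- → run F
t=5: L0/L1/L2 = FCE/AB/- → run F
t=6: L0/L1/L2 = CED/AB/- → run C
t=7: L0/L1/L2 = CED/AB/- → run C
t=8: L0/L1/L2 = ED/ABC/- → run E
t=9: L0/L1/L2 = EDG/ABC/- → run E
t=10: L0/L1/L2 = DG/ABCE/- → run D
t=11: L0/L1/L2 = DGH/ABCE/- → run D
t=12: L0/L1/L2 = GH/ABCED/- → run G
t=13: L0/L1/L2 = GH/ABCED/- → run G
t=14: L0/L1/L2 = H/ABCEDG/- → run H
t=15: L0/L1/L2 = H/ABCEDG/- → run H
t=16: L0/L1/L2 = -/ABCEDGH/- → run A
t=17: L0/L1/L2 = -/ABCEDGH/- → run A
t=18: L0/L1/L2 = -/ABCEDGH/- → run A
t=19: L0/L1/L2 = -/ABCEDGH/- → run A
t=20: L0/L1/L2 = -/BCEDGH/A → run B
t=21: L0/L1/L2 = -/BCEDGH/A → run B
t=22: L0/L1/L2 = -/BCEDGH/A → run B
t=23: L0/L1/L2 = -/BCEDGH/A → run B
t=24: L0/L1/L2 = -/CEDGH/A → run C
t=25: L0/L1/L2 = -/CEDGH/A → run C
t=26: L0/L1/L2 = -/CEDGH/A → run C
t=27: L0/L1/L2 = -/CEDGH/A → run C
t=28: L0/L1/L2 = -/EDGH/AC → run E
t=29: L0/L1/L2 = -/EDGH/AC → run E
t=30: L0/L1/L2 = -/DGH/AC → run D
t=31: L0/L1/L2 = -/DGH/AC → run D
t=32: L0/L1/L2 = -/DGH/AC → run D
t=33: L0/L1/L2 = -/DGH/AC → run D
t=34: L0/L1/L2 = -/GH/ACD → run G
t=35: L0/L1/L2 = -/GH/ACD → run G
t=36: L0/L1/L2 = -/GH/ACD → run G
t=37: L0/L1/L2 = -/GH/ACD → run G
t=38: L0/L1/L2 = -/H/ACDG → run H
t=39: L0/L1/L2 = -/H/ACDG → run H
t=40: L0/L1/L2 = -/H/ACDG → run H
t=41: L0/L1/L2 = -/H/ACDG → run H
t=42: L0/L1/L2 = -/-/ACDGH → run A
t=43: L0/L1/L2 = -/-/ACDGH → run A
t=44: L0/L1/L2 = -/-/CDGH → run C
t=45: L0/L1/L2 = -/-/DGH → run D
t=46: L0/L1/L2 = -/-/DGH → run D
t=47: L0/L1/L2 = -/-/GH → run G
t=48: L0/L1/L2 = -/-/H → run H
t=49: (idle)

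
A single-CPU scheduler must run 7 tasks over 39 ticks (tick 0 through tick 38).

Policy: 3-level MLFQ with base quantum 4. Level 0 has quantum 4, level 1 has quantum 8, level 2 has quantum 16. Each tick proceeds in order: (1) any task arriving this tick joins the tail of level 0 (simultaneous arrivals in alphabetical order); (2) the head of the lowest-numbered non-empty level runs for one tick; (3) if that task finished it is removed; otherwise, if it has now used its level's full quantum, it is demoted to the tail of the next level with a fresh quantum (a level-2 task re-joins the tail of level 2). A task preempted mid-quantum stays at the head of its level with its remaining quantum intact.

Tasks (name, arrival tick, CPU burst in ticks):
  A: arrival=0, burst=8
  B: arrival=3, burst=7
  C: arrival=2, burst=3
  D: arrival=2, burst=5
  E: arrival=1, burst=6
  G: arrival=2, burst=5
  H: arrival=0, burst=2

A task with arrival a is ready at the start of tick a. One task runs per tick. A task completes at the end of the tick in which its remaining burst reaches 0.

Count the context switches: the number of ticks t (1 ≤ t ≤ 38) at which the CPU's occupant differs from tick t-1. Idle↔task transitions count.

context switches = 12

t=0: L0/L1/L2 = AH/-/- → run A
t=1: L0/L1/L2 = AHE/-/- → run A
t=2: L0/L1/L2 = AHECDG/-/- → run A
t=3: L0/L1/L2 = AHECDGB/-/- → run A
t=4: L0/L1/L2 = HECDGB/A/- → run H
t=5: L0/L1/L2 = HECDGB/A/- → run H
t=6: L0/L1/L2 = ECDGB/A/- → run E
t=7: L0/L1/L2 = ECDGB/A/- → run E
t=8: L0/L1/L2 = ECDGB/A/- → run E
t=9: L0/L1/L2 = ECDGB/A/- → run E
t=10: L0/L1/L2 = CDGB/AE/- → run C
t=11: L0/L1/L2 = CDGB/AE/- → run C
t=12: L0/L1/L2 = CDGB/AE/- → run C
t=13: L0/L1/L2 = DGB/AE/- → run D
t=14: L0/L1/L2 = DGB/AE/- → run D
t=15: L0/L1/L2 = DGB/AE/- → run D
t=16: L0/L1/L2 = DGB/AE/- → run D
t=17: L0/L1/L2 = GB/AED/- → run G
t=18: L0/L1/L2 = GB/AED/- → run G
t=19: L0/L1/L2 = GB/AED/- → run G
t=20: L0/L1/L2 = GB/AED/- → run G
t=21: L0/L1/L2 = B/AEDG/- → run B
t=22: L0/L1/L2 = B/AEDG/- → run B
t=23: L0/L1/L2 = B/AEDG/- → run B
t=24: L0/L1/L2 = B/AEDG/- → run B
t=25: L0/L1/L2 = -/AEDGB/- → run A
t=26: L0/L1/L2 = -/AEDGB/- → run A
t=27: L0/L1/L2 = -/AEDGB/- → run A
t=28: L0/L1/L2 = -/AEDGB/- → run A
t=29: L0/L1/L2 = -/EDGB/- → run E
t=30: L0/L1/L2 = -/EDGB/- → run E
t=31: L0/L1/L2 = -/DGB/- → run D
t=32: L0/L1/L2 = -/GB/- → run G
t=33: L0/L1/L2 = -/B/- → run B
t=34: L0/L1/L2 = -/B/- → run B
t=35: L0/L1/L2 = -/B/- → run B
t=36: (idle)
t=37: (idle)
t=38: (idle)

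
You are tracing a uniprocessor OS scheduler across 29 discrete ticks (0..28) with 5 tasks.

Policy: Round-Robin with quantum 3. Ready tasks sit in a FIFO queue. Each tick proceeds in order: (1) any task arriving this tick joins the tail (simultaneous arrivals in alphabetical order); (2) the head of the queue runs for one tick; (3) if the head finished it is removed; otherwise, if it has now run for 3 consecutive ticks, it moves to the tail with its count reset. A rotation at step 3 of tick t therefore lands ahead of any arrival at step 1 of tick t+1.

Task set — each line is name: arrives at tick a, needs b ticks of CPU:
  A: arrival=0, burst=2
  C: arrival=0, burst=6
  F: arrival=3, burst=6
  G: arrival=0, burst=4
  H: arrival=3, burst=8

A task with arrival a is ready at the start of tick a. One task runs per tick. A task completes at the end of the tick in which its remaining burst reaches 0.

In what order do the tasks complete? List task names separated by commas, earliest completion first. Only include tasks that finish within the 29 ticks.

t=0: queue=[A,C,G] q_used=0 → run A
t=1: queue=[A,C,G] q_used=1 → run A
t=2: queue=[C,G] q_used=0 → run C
t=3: queue=[C,G,F,H] q_used=1 → run C
t=4: queue=[C,G,F,H] q_used=2 → run C
t=5: queue=[G,F,H,C] q_used=0 → run G
t=6: queue=[G,F,H,C] q_used=1 → run G
t=7: queue=[G,F,H,C] q_used=2 → run G
t=8: queue=[F,H,C,G] q_used=0 → run F
t=9: queue=[F,H,C,G] q_used=1 → run F
t=10: queue=[F,H,C,G] q_used=2 → run F
t=11: queue=[H,C,G,F] q_used=0 → run H
t=12: queue=[H,C,G,F] q_used=1 → run H
t=13: queue=[H,C,G,F] q_used=2 → run H
t=14: queue=[C,G,F,H] q_used=0 → run C
t=15: queue=[C,G,F,H] q_used=1 → run C
t=16: queue=[C,G,F,H] q_used=2 → run C
t=17: queue=[G,F,H] q_used=0 → run G
t=18: queue=[F,H] q_used=0 → run F
t=19: queue=[F,H] q_used=1 → run F
t=20: queue=[F,H] q_used=2 → run F
t=21: queue=[H] q_used=0 → run H
t=22: queue=[H] q_used=1 → run H
t=23: queue=[H] q_used=2 → run H
t=24: queue=[H] q_used=0 → run H
t=25: queue=[H] q_used=1 → run H
t=26: (idle)
t=27: (idle)
t=28: (idle)

completion order = A, C, G, F, H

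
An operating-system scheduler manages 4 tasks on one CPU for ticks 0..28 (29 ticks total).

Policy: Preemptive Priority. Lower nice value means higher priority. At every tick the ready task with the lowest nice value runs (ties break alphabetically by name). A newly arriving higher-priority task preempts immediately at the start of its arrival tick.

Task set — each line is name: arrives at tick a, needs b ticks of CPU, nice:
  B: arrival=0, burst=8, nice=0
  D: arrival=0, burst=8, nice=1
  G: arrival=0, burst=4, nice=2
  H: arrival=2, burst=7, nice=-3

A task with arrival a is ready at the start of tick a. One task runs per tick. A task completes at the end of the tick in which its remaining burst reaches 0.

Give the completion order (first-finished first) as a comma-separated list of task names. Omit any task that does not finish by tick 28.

completion order = H, B, D, G

t=0: ready={B,D,G} → run B
t=1: ready={B,D,G} → run B
t=2: ready={B,D,G,H} → run H
t=3: ready={B,D,G,H} → run H
t=4: ready={B,D,G,H} → run H
t=5: ready={B,D,G,H} → run H
t=6: ready={B,D,G,H} → run H
t=7: ready={B,D,G,H} → run H
t=8: ready={B,D,G,H} → run H
t=9: ready={B,D,G} → run B
t=10: ready={B,D,G} → run B
t=11: ready={B,D,G} → run B
t=12: ready={B,D,G} → run B
t=13: ready={B,D,G} → run B
t=14: ready={B,D,G} → run B
t=15: ready={D,G} → run D
t=16: ready={D,G} → run D
t=17: ready={D,G} → run D
t=18: ready={D,G} → run D
t=19: ready={D,G} → run D
t=20: ready={D,G} → run D
t=21: ready={D,G} → run D
t=22: ready={D,G} → run D
t=23: ready={G} → run G
t=24: ready={G} → run G
t=25: ready={G} → run G
t=26: ready={G} → run G
t=27: (idle)
t=28: (idle)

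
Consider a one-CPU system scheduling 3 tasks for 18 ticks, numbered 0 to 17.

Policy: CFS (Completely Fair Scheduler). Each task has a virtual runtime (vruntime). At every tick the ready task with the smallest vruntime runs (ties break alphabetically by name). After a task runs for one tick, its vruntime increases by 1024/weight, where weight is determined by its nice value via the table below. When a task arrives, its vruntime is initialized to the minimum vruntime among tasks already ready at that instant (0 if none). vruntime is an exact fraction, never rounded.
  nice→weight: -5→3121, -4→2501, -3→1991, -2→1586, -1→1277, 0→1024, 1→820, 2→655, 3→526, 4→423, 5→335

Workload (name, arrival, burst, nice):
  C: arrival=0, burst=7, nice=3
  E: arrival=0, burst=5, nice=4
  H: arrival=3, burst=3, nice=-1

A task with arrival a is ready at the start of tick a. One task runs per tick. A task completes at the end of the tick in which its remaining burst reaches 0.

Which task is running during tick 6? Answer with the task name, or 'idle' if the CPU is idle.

running at tick 6 = C

t=0: vr[C=0 E=0] → run C
t=1: vr[C=512/263 E=0] → run E
t=2: vr[C=512/263 E=1024/423] → run C
t=3: vr[C=1024/263 E=1024/423 H=1024/423] → run E
t=4: vr[C=1024/263 E=2048/423 H=1024/423] → run H
t=5: vr[C=1024/263 E=2048/423 H=1740800/540171] → run H
t=6: vr[C=1024/263 E=2048/423 H=2173952/540171] → run C
t=7: vr[C=1536/263 E=2048/423 H=2173952/540171] → run H
t=8: vr[C=1536/263 E=2048/423] → run E
t=9: vr[C=1536/263 E=1024/141] → run C
t=10: vr[C=2048/263 E=1024/141] → run E
t=11: vr[C=2048/263 E=4096/423] → run C
t=12: vr[C=2560/263 E=4096/423] → run E
t=13: vr[C=2560/263] → run C
t=14: vr[C=3072/263] → run C
t=15: (idle)
t=16: (idle)
t=17: (idle)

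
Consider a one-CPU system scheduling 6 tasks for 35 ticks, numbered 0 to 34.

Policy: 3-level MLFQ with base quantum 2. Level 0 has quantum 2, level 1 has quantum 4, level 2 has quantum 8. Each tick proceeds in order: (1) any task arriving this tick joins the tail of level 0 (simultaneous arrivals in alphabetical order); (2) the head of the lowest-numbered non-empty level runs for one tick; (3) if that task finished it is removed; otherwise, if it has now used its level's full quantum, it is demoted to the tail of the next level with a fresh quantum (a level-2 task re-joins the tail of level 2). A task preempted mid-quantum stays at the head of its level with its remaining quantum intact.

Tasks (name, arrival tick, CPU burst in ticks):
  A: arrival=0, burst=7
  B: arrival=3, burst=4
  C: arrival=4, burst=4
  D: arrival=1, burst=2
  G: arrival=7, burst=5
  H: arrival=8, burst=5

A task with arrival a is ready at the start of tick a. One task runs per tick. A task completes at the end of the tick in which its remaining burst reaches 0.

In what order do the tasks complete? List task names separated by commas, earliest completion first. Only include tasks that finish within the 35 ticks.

completion order = D, B, C, G, H, A

t=0: L0/L1/L2 = A/-/- → run A
t=1: L0/L1/L2 = AD/-/- → run A
t=2: L0/L1/L2 = D/A/- → run D
t=3: L0/L1/L2 = DB/A/- → run D
t=4: L0/L1/L2 = BC/A/- → run B
t=5: L0/L1/L2 = BC/A/- → run B
t=6: L0/L1/L2 = C/AB/- → run C
t=7: L0/L1/L2 = CG/AB/- → run C
t=8: L0/L1/L2 = GH/ABC/- → run G
t=9: L0/L1/L2 = GH/ABC/- → run G
t=10: L0/L1/L2 = H/ABCG/- → run H
t=11: L0/L1/L2 = H/ABCG/- → run H
t=12: L0/L1/L2 = -/ABCGH/- → run A
t=13: L0/L1/L2 = -/ABCGH/- → run A
t=14: L0/L1/L2 = -/ABCGH/- → run A
t=15: L0/L1/L2 = -/ABCGH/- → run A
t=16: L0/L1/L2 = -/BCGH/A → run B
t=17: L0/L1/L2 = -/BCGH/A → run B
t=18: L0/L1/L2 = -/CGH/A → run C
t=19: L0/L1/L2 = -/CGH/A → run C
t=20: L0/L1/L2 = -/GH/A → run G
t=21: L0/L1/L2 = -/GH/A → run G
t=22: L0/L1/L2 = -/GH/A → run G
t=23: L0/L1/L2 = -/H/A → run H
t=24: L0/L1/L2 = -/H/A → run H
t=25: L0/L1/L2 = -/H/A → run H
t=26: L0/L1/L2 = -/-/A → run A
t=27: (idle)
t=28: (idle)
t=29: (idle)
t=30: (idle)
t=31: (idle)
t=32: (idle)
t=33: (idle)
t=34: (idle)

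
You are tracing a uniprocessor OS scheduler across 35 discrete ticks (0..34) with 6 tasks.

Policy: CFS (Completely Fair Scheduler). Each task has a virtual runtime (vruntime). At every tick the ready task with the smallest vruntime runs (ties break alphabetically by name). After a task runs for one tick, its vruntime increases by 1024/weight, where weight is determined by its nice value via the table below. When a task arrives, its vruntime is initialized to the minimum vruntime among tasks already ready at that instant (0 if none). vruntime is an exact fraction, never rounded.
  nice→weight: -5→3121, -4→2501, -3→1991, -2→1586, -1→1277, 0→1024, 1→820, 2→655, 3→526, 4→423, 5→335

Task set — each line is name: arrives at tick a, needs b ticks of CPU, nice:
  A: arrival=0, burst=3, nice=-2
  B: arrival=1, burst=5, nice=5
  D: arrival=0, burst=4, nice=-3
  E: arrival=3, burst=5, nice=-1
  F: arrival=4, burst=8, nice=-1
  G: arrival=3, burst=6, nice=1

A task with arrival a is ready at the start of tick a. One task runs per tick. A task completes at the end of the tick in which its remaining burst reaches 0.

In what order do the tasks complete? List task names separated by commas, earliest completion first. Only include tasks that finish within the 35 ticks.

completion order = A, D, E, F, G, B

t=0: vr[A=0 D=0] → run A
t=1: vr[A=512/793 B=0 D=0] → run B
t=2: vr[A=512/793 B=1024/335 D=0] → run D
t=3: vr[A=512/793 B=1024/335 D=1024/1991 E=1024/1991 G=1024/1991] → run D
t=4: vr[A=512/793 B=1024/335 D=2048/1991 E=1024/1991 F=1024/1991 G=1024/1991] → run E
t=5: vr[A=512/793 B=1024/335 D=2048/1991 E=3346432/2542507 F=1024/1991 G=1024/1991] → run F
t=6: vr[A=512/793 B=1024/335 D=2048/1991 E=3346432/2542507 F=3346432/2542507 G=1024/1991] → run G
t=7: vr[A=512/793 B=1024/335 D=2048/1991 E=3346432/2542507 F=3346432/2542507 G=719616/408155] → run A
t=8: vr[A=1024/793 B=1024/335 D=2048/1991 E=3346432/2542507 F=3346432/2542507 G=719616/408155] → run D
t=9: vr[A=1024/793 B=1024/335 D=3072/1991 E=3346432/2542507 F=3346432/2542507 G=719616/408155] → run A
t=10: vr[B=1024/335 D=3072/1991 E=3346432/2542507 F=3346432/2542507 G=719616/408155] → run E
t=11: vr[B=1024/335 D=3072/1991 E=5385216/2542507 F=3346432/2542507 G=719616/408155] → run F
t=12: vr[B=1024/335 D=3072/1991 E=5385216/2542507 F=5385216/2542507 G=719616/408155] → run D
t=13: vr[B=1024/335 E=5385216/2542507 F=5385216/2542507 G=719616/408155] → run G
t=14: vr[B=1024/335 E=5385216/2542507 F=5385216/2542507 G=1229312/408155] → run E
t=15: vr[B=1024/335 E=7424000/2542507 F=5385216/2542507 G=1229312/408155] → run F
t=16: vr[B=1024/335 E=7424000/2542507 F=7424000/2542507 G=1229312/408155] → run E
t=17: vr[B=1024/335 E=9462784/2542507 F=7424000/2542507 G=1229312/408155] → run F
t=18: vr[B=1024/335 E=9462784/2542507 F=9462784/2542507 G=1229312/408155] → run G
t=19: vr[B=1024/335 E=9462784/2542507 F=9462784/2542507 G=1739008/408155] → run B
t=20: vr[B=2048/335 E=9462784/2542507 F=9462784/2542507 G=1739008/408155] → run E
t=21: vr[B=2048/335 F=9462784/2542507 G=1739008/408155] → run F
t=22: vr[B=2048/335 F=11501568/2542507 G=1739008/408155] → run G
t=23: vr[B=2048/335 F=11501568/2542507 G=2248704/408155] → run F
t=24: vr[B=2048/335 F=13540352/2542507 G=2248704/408155] → run F
t=25: vr[B=2048/335 F=15579136/2542507 G=2248704/408155] → run G
t=26: vr[B=2048/335 F=15579136/2542507 G=551680/81631] → run B
t=27: vr[B=3072/335 F=15579136/2542507 G=551680/81631] → run F
t=28: vr[B=3072/335 G=551680/81631] → run G
t=29: vr[B=3072/335] → run B
t=30: vr[B=4096/335] → run B
t=31: (idle)
t=32: (idle)
t=33: (idle)
t=34: (idle)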